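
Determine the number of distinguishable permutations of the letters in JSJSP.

Letter multiplicities in JSJSP: J×2, P×1, S×2.
So there are 5! / (2!·2!) = 30 distinguishable arrangements.

30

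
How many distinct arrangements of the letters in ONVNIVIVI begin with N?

1120

Fix N in the first position and arrange the remaining 8 letters.
Those 8 letters have I appearing 3 times and V appearing 3 times, giving (8)!/(3!·3!) = 1120.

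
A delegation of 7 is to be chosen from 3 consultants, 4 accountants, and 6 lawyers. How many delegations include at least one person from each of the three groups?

1559

Unrestricted: C(13,7) = 1716 ways to pick any 7 of the 13.
Subtract selections that omit an entire group: no consultants → C(10,7) = 120; no accountants → C(9,7) = 36; no lawyers → C(7,7) = 1.
Add back selections omitting two groups (i.e. drawn from a single group): C(3,7) + C(4,7) + C(6,7) = 0.
By inclusion–exclusion: 1716 − 157 + 0 = 1559.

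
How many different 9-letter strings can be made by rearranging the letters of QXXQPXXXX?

QXXQPXXXX has 9 letters with Q appearing twice and X appearing 6 times.
Dividing 9! = 362880 by 6!·2! = 1440 for the repeated letters gives 252.

252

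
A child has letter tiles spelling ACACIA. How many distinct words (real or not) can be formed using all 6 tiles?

The 6 letters of ACACIA have repeats: A appearing 3 times and C appearing twice.
The number of distinct arrangements is 6!/(3!·2!) = 720/12 = 60.

60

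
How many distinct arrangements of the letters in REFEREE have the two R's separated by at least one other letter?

Total arrangements of REFEREE: 7!/(4!·2!) = 105.
If the two R's are adjacent, glue them into one block, leaving 6 items to arrange: (6)!/(4!) = 30 ways.
Hence 105 − 30 = 75.

75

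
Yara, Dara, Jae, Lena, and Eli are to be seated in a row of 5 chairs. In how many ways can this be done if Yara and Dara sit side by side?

Glue Yara and Dara into one block (2 internal orders), leaving 4 units to arrange in a row.
So the count is 2·(4)! = 48.

48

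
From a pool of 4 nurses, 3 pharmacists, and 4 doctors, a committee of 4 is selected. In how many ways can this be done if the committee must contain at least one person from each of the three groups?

192

Total 4-person selections from all 11: C(11,4) = 330.
Selections missing a whole group: no nurses → C(7,4) = 35; no pharmacists → C(8,4) = 70; no doctors → C(7,4) = 35.
Add back selections omitting two groups (i.e. drawn from a single group): C(4,4) + C(3,4) + C(4,4) = 2.
By inclusion–exclusion: 330 − 140 + 2 = 192.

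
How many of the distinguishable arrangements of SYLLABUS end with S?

2520

With the last slot taken by S, it remains to arrange the other 7 letters (YLLABUS).
Those 7 letters have L appearing twice, giving (7)!/(2!) = 2520.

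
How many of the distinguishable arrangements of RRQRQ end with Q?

4

With the last slot taken by Q, it remains to arrange the other 4 letters (RRRQ).
Those 4 letters have R appearing 3 times, giving (4)!/(3!) = 4.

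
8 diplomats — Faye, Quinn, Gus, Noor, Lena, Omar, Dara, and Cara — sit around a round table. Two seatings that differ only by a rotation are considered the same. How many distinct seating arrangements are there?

Fix one person's seat to break rotational symmetry; the remaining 7 people can be arranged in (7)! = 5040 ways.

5040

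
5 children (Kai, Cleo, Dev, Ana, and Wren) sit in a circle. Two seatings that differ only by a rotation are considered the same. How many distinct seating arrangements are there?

24

Around a circle, 5 distinct people have 5!/5 = (4)! = 24 rotationally distinct seatings.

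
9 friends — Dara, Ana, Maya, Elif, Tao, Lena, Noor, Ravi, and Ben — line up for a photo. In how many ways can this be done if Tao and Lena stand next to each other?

Place the 7 others and the Tao-Lena pair as 8 objects in a line; the pair has 2 internal arrangements.
That gives 2 × 8! = 2 × 40320 = 80640.

80640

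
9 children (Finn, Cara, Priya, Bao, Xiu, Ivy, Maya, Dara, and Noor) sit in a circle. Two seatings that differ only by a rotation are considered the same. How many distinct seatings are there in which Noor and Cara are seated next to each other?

10080

Glue Noor and Cara into a block (2 internal orders). Seating 8 units around a circle gives (7)! arrangements.
So 2 × (7)! = 2 × 5040 = 10080.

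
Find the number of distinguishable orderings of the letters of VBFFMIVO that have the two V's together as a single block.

2520

Treat the 2 copies of V as a single block. The multiset to arrange is then {VV, B, F, F, I, M, O}, 7 items in all.
That gives (7)!/(2!) = 2520 arrangements.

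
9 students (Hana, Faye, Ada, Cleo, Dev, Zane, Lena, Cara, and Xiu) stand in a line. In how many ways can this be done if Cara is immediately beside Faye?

Place the 7 others and the Cara-Faye pair as 8 objects in a line; the pair has 2 internal arrangements.
That gives 2 × 8! = 2 × 40320 = 80640.

80640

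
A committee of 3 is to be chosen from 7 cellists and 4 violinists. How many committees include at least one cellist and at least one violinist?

126

Unrestricted: C(11,3) = 165 ways to pick any 3 of the 11.
Selections missing a whole group: no cellists → C(4,3) = 4; no violinists → C(7,3) = 35.
Both groups omitted at once is impossible, so 165 − 39 = 126.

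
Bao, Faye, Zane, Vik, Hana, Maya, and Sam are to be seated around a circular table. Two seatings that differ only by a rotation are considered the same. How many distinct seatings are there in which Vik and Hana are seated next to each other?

Treat {Vik, Hana} as one unit (2 internal orders) and seat the resulting 6 units around the table: (5)! circular arrangements.
So 2 × (5)! = 2 × 120 = 240.

240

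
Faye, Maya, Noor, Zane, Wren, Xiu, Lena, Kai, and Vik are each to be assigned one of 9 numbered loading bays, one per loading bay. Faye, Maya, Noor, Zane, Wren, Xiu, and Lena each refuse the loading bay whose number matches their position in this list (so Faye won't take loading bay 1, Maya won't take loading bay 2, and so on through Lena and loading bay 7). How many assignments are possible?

Let Aᵢ (for 1 ≤ i ≤ 7) be the placements that put person i in their forbidden loading bay. Any j of these fix j positions, leaving (9−j)! ways to fill the rest, and there are C(7,j) ways to pick which j.
By inclusion–exclusion, the number of valid placements is Σ_{j=0}^{7} (−1)^j C(7,j)·(9−j)!.
Computing: 362880 − 282240 + 105840 − 25200 + 4200 − 504 + 42 − 2 = 165016.

165016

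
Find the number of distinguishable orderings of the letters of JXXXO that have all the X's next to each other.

6

Treat the 3 copies of X as a single block. The multiset to arrange is then {XXX, J, O}, 3 items in all.
All 3 items are distinct, so there are (3)! = 6 arrangements.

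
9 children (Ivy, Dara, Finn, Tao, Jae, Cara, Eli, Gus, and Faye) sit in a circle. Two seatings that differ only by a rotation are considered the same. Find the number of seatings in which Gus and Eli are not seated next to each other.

All circular seatings of 9 people number (8)! = 40320.
Those with Gus next to Eli: fuse the pair into one unit and seat 8 units around a circle — 2·(7)! = 10080.
Subtracting, 40320 − 10080 = 30240.

30240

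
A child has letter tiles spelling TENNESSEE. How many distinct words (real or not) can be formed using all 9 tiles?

TENNESSEE has 9 letters with E appearing 4 times, N appearing twice, and S appearing twice.
So there are 9! / (4!·2!·2!) = 3780 distinguishable arrangements.

3780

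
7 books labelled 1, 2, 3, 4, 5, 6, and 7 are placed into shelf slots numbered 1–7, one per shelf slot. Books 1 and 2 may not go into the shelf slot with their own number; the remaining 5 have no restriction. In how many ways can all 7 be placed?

Let Aᵢ (for i ∈ {1, 2}) be the placements that put book i in its forbidden shelf slot. Any j of these fix j positions, leaving (7−j)! ways to fill the rest, and there are C(2,j) ways to pick which j.
By inclusion–exclusion, the number of valid placements is Σ_{j=0}^{2} (−1)^j C(2,j)·(7−j)!.
Computing: 5040 − 1440 + 120 = 3720.

3720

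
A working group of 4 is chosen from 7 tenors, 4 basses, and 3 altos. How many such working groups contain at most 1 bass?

690

Split by how many basses are chosen (0 through 1).
Sum: C(4,0)·C(10,4) + C(4,1)·C(10,3) = 210 + 480 = 690.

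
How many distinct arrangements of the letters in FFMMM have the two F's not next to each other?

6

There are 5!/(3!·2!) = 10 arrangements of FFMMM in total.
If the two F's are adjacent, glue them into one block, leaving 4 items to arrange: (4)!/(3!) = 4 ways.
Subtracting, 10 − 4 = 6 arrangements keep the F's apart.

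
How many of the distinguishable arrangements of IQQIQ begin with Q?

6

With the first slot taken by Q, it remains to arrange the other 4 letters (IQIQ).
Those 4 letters have I appearing twice and Q appearing twice, giving (4)!/(2!·2!) = 6.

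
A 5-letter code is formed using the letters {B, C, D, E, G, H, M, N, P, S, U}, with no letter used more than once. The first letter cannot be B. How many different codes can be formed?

The first letter has 11−1 = 10 choices (anything except B).
The remaining 4 letters are filled from the other 10 symbols without repetition: 10 × 9 × 8 × 7 = 5040.
Total: 10 × 5040 = 50400.

50400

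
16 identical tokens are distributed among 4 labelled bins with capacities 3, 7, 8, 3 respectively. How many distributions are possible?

Ignoring the caps, the number of non-negative solutions to x_1+…+x_4 = 16 is C(19,3) = 969.
Subtract solutions that violate a single cap (substitute x_i' = x_i − (cap_i+1)): x_1 ≥ 4 gives C(15,3) = 455; x_2 ≥ 8 gives C(11,3) = 165; x_3 ≥ 9 gives C(10,3) = 120; x_4 ≥ 4 gives C(15,3) = 455. Together 1195.
Add back pairs where two caps are both exceeded: 35 + 20 + 165 + 0 + 35 + 20 = 275.
Subtract triples: 0 + 1 + 0 + 0 = 1.
By inclusion–exclusion the count is 969 − 1195 + 275 − 1 = 48.

48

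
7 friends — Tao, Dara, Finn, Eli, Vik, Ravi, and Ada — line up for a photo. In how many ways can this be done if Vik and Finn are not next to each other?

3600

There are 7! = 5040 arrangements in all. If Vik and Finn are adjacent, merging them into one block gives 2·(6)! = 1440 arrangements.
So 5040 − 1440 = 3600 arrangements keep them apart.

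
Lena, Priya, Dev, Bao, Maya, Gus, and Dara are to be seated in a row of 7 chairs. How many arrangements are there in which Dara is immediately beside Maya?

1440

Place the 5 others and the Dara-Maya pair as 6 objects in a line; the pair has 2 internal arrangements.
So the count is 2·(6)! = 1440.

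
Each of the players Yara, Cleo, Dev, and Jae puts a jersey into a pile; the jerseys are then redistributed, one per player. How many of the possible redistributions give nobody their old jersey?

Count assignments avoiding every fixed point. For any j of the 4 players fixed to their old jersey, the other 4−j can be arranged in (4−j)! ways.
By inclusion–exclusion this is Σ_{j=0}^{4} (−1)^j C(4,j)·(4−j)!.
Computing: 24 − 24 + 12 − 4 + 1 = 9.

9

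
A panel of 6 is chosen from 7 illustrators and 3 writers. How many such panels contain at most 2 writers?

Split by how many writers are chosen (0 through 2).
Sum: C(3,0)·C(7,6) + C(3,1)·C(7,5) + C(3,2)·C(7,4) = 7 + 63 + 105 = 175.

175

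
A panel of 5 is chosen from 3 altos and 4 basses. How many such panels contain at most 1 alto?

3

Split by how many altos are chosen (0 through 1).
Sum: C(3,0)·C(4,5) + C(3,1)·C(4,4) = 0 + 3 = 3.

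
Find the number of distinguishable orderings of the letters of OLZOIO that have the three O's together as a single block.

24

Treat the 3 copies of O as a single block. The multiset to arrange is then {OOO, I, L, Z}, 4 items in all.
All 4 items are distinct, so there are (4)! = 24 arrangements.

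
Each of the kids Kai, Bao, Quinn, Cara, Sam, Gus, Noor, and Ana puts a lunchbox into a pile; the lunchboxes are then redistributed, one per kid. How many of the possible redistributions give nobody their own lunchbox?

14833

This is the derangement count D_8: permutations of 8 items with no fixed point.
By inclusion–exclusion this is Σ_{j=0}^{8} (−1)^j C(8,j)·(8−j)!.
Computing: 40320 − 40320 + 20160 − 6720 + 1680 − 336 + 56 − 8 + 1 = 14833.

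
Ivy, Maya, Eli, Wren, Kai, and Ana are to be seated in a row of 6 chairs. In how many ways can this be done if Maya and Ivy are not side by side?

There are 6! = 720 arrangements in all. If Maya and Ivy are adjacent, merging them into one block gives 2·(5)! = 240 arrangements.
So 720 − 240 = 480 arrangements keep them apart.

480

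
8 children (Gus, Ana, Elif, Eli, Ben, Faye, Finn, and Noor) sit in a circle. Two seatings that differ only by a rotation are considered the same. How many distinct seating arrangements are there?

5040

Around a circle, 8 distinct people have 8!/8 = (7)! = 5040 rotationally distinct seatings.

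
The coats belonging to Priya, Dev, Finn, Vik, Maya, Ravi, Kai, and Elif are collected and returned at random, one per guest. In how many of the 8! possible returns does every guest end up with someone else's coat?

Let Aᵢ be the assignments in which guest i gets their own coat. We want the size of the complement of A₁∪…∪A_8.
By inclusion–exclusion this is Σ_{j=0}^{8} (−1)^j C(8,j)·(8−j)!.
Computing: 40320 − 40320 + 20160 − 6720 + 1680 − 336 + 56 − 8 + 1 = 14833.

14833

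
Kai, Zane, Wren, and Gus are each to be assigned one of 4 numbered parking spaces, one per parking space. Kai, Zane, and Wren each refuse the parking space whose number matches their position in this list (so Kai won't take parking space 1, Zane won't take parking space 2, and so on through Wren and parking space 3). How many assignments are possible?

Let Aᵢ (for i ∈ {1, 2, 3}) be the placements that put person i in their forbidden parking space. Any j of these fix j positions, leaving (4−j)! ways to fill the rest, and there are C(3,j) ways to pick which j.
By inclusion–exclusion, the number of valid placements is Σ_{j=0}^{3} (−1)^j C(3,j)·(4−j)!.
Computing: 24 − 18 + 6 − 1 = 11.

11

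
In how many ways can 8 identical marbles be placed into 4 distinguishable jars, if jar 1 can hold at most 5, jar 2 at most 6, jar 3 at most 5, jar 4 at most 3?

106

Without the upper bounds there are C(11,3) = 165 ways to split 8 among 4 jars.
Subtract solutions that violate a single cap (substitute x_i' = x_i − (cap_i+1)): x_1 ≥ 6 gives C(5,3) = 10; x_2 ≥ 7 gives C(4,3) = 4; x_3 ≥ 6 gives C(5,3) = 10; x_4 ≥ 4 gives C(7,3) = 35. Together 59.
No two caps can be exceeded simultaneously, so the pair terms are all 0.
By inclusion–exclusion the count is 165 − 59 + 0 = 106.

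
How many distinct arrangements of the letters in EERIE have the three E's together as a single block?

6

Treat the 3 copies of E as a single block. The multiset to arrange is then {EEE, I, R}, 3 items in all.
All 3 items are distinct, so there are (3)! = 6 arrangements.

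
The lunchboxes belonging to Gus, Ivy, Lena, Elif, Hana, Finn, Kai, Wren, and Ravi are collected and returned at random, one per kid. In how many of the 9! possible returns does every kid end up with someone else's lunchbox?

133496

Let Aᵢ be the assignments in which kid i gets their own lunchbox. We want the size of the complement of A₁∪…∪A_9.
By inclusion–exclusion this is Σ_{j=0}^{9} (−1)^j C(9,j)·(9−j)!.
Computing: 362880 − 362880 + 181440 − 60480 + 15120 − 3024 + 504 − 72 + 9 − 1 = 133496.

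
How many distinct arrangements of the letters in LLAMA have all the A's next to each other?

12

Treat the 2 copies of A as a single block. The multiset to arrange is then {AA, L, L, M}, 4 items in all.
That gives (4)!/(2!) = 12 arrangements.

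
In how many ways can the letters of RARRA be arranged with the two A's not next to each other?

There are 5!/(3!·2!) = 10 arrangements of RARRA in total.
Arrangements with the A's together: treat AA as one letter, giving (4)!/(3!) = 4.
Subtracting, 10 − 4 = 6 arrangements keep the A's apart.

6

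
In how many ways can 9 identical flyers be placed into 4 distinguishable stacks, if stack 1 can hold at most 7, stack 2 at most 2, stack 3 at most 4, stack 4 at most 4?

Ignoring the caps, the number of non-negative solutions to x_1+…+x_4 = 9 is C(12,3) = 220.
Subtract solutions that violate a single cap (substitute x_i' = x_i − (cap_i+1)): x_1 ≥ 8 gives C(4,3) = 4; x_2 ≥ 3 gives C(9,3) = 84; x_3 ≥ 5 gives C(7,3) = 35; x_4 ≥ 5 gives C(7,3) = 35. Together 158.
Add back pairs where two caps are both exceeded: 0 + 0 + 0 + 4 + 4 + 0 = 8.
By inclusion–exclusion the count is 220 − 158 + 8 = 70.

70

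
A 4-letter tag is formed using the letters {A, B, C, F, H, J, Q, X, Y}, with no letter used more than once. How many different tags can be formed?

With no repetition, fill the 4 letters in order: 9 choices, then 8, down to 6.
9 × 8 × 7 × 6 = 3024.

3024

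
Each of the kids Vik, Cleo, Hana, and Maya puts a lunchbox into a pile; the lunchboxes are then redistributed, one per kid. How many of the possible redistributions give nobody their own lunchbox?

9

Let Aᵢ be the assignments in which kid i gets their own lunchbox. We want the size of the complement of A₁∪…∪A_4.
By inclusion–exclusion this is Σ_{j=0}^{4} (−1)^j C(4,j)·(4−j)!.
Computing: 24 − 24 + 12 − 4 + 1 = 9.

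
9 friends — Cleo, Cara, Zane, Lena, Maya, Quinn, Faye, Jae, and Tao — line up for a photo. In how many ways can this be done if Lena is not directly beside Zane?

282240

There are 9! = 362880 arrangements in all. If Lena and Zane are adjacent, merging them into one block gives 2·(8)! = 80640 arrangements.
Complementary counting: 362880 − 80640 = 282240.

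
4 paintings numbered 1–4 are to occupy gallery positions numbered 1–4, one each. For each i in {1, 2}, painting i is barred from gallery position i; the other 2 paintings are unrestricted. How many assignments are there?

14

Let Aᵢ (for i ∈ {1, 2}) be the placements that put painting i in its forbidden gallery position. Any j of these fix j positions, leaving (4−j)! ways to fill the rest, and there are C(2,j) ways to pick which j.
By inclusion–exclusion, the number of valid placements is Σ_{j=0}^{2} (−1)^j C(2,j)·(4−j)!.
Computing: 24 − 12 + 2 = 14.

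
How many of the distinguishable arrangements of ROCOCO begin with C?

With the first slot taken by C, it remains to arrange the other 5 letters (ROOCO).
Those 5 letters have O appearing 3 times, giving (5)!/(3!) = 20.

20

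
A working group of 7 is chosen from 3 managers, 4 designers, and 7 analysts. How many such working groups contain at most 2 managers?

Split by how many managers are chosen (0 through 2).
Sum: C(3,0)·C(11,7) + C(3,1)·C(11,6) + C(3,2)·C(11,5) = 330 + 1386 + 1386 = 3102.

3102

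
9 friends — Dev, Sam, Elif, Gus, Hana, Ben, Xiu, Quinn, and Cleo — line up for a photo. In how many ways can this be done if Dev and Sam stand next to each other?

80640

Treat {Dev, Sam} as a single unit. There are 8 units to order, and the pair itself can be ordered 2 ways.
So the count is 2·(8)! = 80640.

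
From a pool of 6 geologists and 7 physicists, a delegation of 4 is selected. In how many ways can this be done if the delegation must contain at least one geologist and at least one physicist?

Total 4-person selections from all 13: C(13,4) = 715.
Selections missing a whole group: no geologists → C(7,4) = 35; no physicists → C(6,4) = 15.
Both groups omitted at once is impossible, so 715 − 50 = 665.

665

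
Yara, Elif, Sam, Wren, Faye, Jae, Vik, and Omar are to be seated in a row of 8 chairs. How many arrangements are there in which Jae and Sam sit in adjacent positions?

Treat {Jae, Sam} as a single unit. There are 7 units to order, and the pair itself can be ordered 2 ways.
So the count is 2·(7)! = 10080.

10080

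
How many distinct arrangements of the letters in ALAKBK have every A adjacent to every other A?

Treat the 2 copies of A as a single block. The multiset to arrange is then {AA, B, K, K, L}, 5 items in all.
That gives (5)!/(2!) = 60 arrangements.

60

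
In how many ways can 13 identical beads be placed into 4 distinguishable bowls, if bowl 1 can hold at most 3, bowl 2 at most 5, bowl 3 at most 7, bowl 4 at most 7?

Ignoring the caps, the number of non-negative solutions to x_1+…+x_4 = 13 is C(16,3) = 560.
Subtract solutions that violate a single cap (substitute x_i' = x_i − (cap_i+1)): x_1 ≥ 4 gives C(12,3) = 220; x_2 ≥ 6 gives C(10,3) = 120; x_3 ≥ 8 gives C(8,3) = 56; x_4 ≥ 8 gives C(8,3) = 56. Together 452.
Add back pairs where two caps are both exceeded: 20 + 4 + 4 + 0 + 0 + 0 = 28.
By inclusion–exclusion the count is 560 − 452 + 28 = 136.

136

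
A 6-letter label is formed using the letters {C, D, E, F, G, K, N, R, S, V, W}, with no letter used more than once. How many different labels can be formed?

332640

Choose and order 6 of the 11 symbols: the first letter has 11 options, the next 10, and so on down to 6.
That product is 11 × 10 × 9 × 8 × 7 × 6 = 332640.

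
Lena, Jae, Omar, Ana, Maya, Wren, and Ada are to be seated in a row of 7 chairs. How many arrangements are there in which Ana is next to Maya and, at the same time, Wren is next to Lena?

Treat {Ana,Maya} as one block (2 orders) and {Wren,Lena} as another (2 orders).
That leaves 5 units to arrange: 2 × 2 × 5! = 4 × 120 = 480.

480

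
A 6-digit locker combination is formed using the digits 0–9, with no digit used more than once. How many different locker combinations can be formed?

151200

Choose and order 6 of the 10 symbols: the first digit has 10 options, the next 9, and so on down to 5.
10 × 9 × 8 × 7 × 6 × 5 = 151200.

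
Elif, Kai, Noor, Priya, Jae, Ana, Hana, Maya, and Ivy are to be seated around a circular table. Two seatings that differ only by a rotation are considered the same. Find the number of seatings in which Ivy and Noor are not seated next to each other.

All circular seatings of 9 people number (8)! = 40320.
Those with Ivy next to Noor: fuse the pair into one unit and seat 8 units around a circle — 2·(7)! = 10080.
Subtracting, 40320 − 10080 = 30240.

30240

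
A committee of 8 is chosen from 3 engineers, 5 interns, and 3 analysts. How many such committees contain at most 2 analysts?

Split by how many analysts are chosen (0 through 2).
Sum: C(3,0)·C(8,8) + C(3,1)·C(8,7) + C(3,2)·C(8,6) = 1 + 24 + 84 = 109.

109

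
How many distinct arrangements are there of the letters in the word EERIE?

20

Letter multiplicities in EERIE: E×3, I×1, R×1.
So there are 5! / (3!) = 20 distinguishable arrangements.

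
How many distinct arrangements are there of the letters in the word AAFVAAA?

AAFVAAA has 7 letters with A appearing 5 times.
The number of distinct arrangements is 7!/(5!) = 5040/120 = 42.

42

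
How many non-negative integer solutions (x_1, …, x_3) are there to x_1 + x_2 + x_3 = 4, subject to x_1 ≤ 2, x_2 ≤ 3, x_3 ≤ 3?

10

Without the upper bounds there are C(6,2) = 15 ways to split 4 among 3 variables.
Subtract solutions that violate a single cap (substitute x_i' = x_i − (cap_i+1)): x_1 ≥ 3 gives C(3,2) = 3; x_2 ≥ 4 gives C(2,2) = 1; x_3 ≥ 4 gives C(2,2) = 1. Together 5.
No two caps can be exceeded simultaneously, so the pair terms are all 0.
By inclusion–exclusion the count is 15 − 5 + 0 = 10.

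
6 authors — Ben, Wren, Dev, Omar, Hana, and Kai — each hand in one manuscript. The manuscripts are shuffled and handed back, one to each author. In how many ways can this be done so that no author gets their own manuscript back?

265

This is the derangement count D_6: permutations of 6 items with no fixed point.
By inclusion–exclusion this is Σ_{j=0}^{6} (−1)^j C(6,j)·(6−j)!.
Computing: 720 − 720 + 360 − 120 + 30 − 6 + 1 = 265.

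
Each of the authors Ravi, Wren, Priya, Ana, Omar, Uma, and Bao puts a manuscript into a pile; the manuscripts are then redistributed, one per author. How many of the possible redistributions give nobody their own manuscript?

1854

Let Aᵢ be the assignments in which author i gets their own manuscript. We want the size of the complement of A₁∪…∪A_7.
By inclusion–exclusion this is Σ_{j=0}^{7} (−1)^j C(7,j)·(7−j)!.
Computing: 5040 − 5040 + 2520 − 840 + 210 − 42 + 7 − 1 = 1854.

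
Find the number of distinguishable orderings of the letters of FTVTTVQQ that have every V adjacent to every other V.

Treat the 2 copies of V as a single block. The multiset to arrange is then {VV, F, Q, Q, T, T, T}, 7 items in all.
That gives (7)!/(3!·2!) = 420 arrangements.

420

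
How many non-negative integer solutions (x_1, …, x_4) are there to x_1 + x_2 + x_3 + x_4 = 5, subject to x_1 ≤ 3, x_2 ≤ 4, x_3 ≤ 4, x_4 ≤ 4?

Without the upper bounds there are C(8,3) = 56 ways to split 5 among 4 variables.
Subtract solutions that violate a single cap (substitute x_i' = x_i − (cap_i+1)): x_1 ≥ 4 gives C(4,3) = 4; x_2 ≥ 5 gives C(3,3) = 1; x_3 ≥ 5 gives C(3,3) = 1; x_4 ≥ 5 gives C(3,3) = 1. Together 7.
No two caps can be exceeded simultaneously, so the pair terms are all 0.
By inclusion–exclusion the count is 56 − 7 + 0 = 49.

49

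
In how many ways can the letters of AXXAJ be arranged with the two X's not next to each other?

Total arrangements of AXXAJ: 5!/(2!·2!) = 30.
Arrangements with the X's together: treat XX as one letter, giving (4)!/(2!) = 12.
Subtracting, 30 − 12 = 18 arrangements keep the X's apart.

18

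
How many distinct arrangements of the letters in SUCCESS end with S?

180

With the last slot taken by S, it remains to arrange the other 6 letters (UCCESS).
Those 6 letters have C appearing twice and S appearing twice, giving (6)!/(2!·2!) = 180.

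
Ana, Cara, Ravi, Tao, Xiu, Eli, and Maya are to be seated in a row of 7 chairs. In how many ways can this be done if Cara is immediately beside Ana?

1440

Place the 5 others and the Cara-Ana pair as 6 objects in a line; the pair has 2 internal arrangements.
So the count is 2·(6)! = 1440.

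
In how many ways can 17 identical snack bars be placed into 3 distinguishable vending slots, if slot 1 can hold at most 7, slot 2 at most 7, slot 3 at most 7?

15

Without the upper bounds there are C(19,2) = 171 ways to split 17 among 3 vending slots.
Subtract solutions that violate a single cap (substitute x_i' = x_i − (cap_i+1)): x_1 ≥ 8 gives C(11,2) = 55; x_2 ≥ 8 gives C(11,2) = 55; x_3 ≥ 8 gives C(11,2) = 55. Together 165.
Add back pairs where two caps are both exceeded: 3 + 3 + 3 = 9.
By inclusion–exclusion the count is 171 − 165 + 9 = 15.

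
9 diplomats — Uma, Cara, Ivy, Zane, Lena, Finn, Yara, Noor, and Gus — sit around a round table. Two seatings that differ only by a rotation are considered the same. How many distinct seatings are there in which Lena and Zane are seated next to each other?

10080

Treat {Lena, Zane} as one unit (2 internal orders) and seat the resulting 8 units around the table: (7)! circular arrangements.
So 2 × (7)! = 2 × 5040 = 10080.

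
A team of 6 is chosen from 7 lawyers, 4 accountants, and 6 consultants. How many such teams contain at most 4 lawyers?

12159

Split by how many lawyers are chosen (0 through 4).
Sum: C(7,0)·C(10,6) + C(7,1)·C(10,5) + C(7,2)·C(10,4) + C(7,3)·C(10,3) + C(7,4)·C(10,2) = 210 + 1764 + 4410 + 4200 + 1575 = 12159.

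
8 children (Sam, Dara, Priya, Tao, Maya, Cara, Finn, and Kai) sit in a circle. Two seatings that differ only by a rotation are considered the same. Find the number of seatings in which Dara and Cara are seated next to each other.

1440

Treat {Dara, Cara} as one unit (2 internal orders) and seat the resulting 7 units around the table: (6)! circular arrangements.
So 2 × (6)! = 2 × 720 = 1440.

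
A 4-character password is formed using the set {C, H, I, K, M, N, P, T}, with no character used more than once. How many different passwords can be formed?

1680

With no repetition, fill the 4 characters in order: 8 choices, then 7, down to 5.
8 × 7 × 6 × 5 = 1680.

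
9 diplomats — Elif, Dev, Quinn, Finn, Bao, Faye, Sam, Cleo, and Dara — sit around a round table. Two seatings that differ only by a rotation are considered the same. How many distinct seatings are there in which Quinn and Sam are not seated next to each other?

30240

Without the restriction there are (8)! = 40320 seatings.
Those with Quinn next to Sam: fuse the pair into one unit and seat 8 units around a circle — 2·(7)! = 10080.
Subtracting, 40320 − 10080 = 30240.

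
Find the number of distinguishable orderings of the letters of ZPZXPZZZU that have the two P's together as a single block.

Treat the 2 copies of P as a single block. The multiset to arrange is then {PP, U, X, Z, Z, Z, Z, Z}, 8 items in all.
That gives (8)!/(5!) = 336 arrangements.

336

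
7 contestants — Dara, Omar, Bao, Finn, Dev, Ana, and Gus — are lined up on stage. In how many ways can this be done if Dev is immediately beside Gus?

1440

Glue Dev and Gus into one block (2 internal orders), leaving 6 units to arrange in a row.
That gives 2 × 6! = 2 × 720 = 1440.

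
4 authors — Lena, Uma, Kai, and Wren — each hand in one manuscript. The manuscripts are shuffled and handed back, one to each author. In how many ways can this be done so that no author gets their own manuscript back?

Let Aᵢ be the assignments in which author i gets their own manuscript. We want the size of the complement of A₁∪…∪A_4.
By inclusion–exclusion this is Σ_{j=0}^{4} (−1)^j C(4,j)·(4−j)!.
Computing: 24 − 24 + 12 − 4 + 1 = 9.

9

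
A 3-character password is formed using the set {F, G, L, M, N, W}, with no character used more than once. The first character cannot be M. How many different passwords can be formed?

100

The first character has 6−1 = 5 choices (anything except M).
The remaining 2 characters are filled from the other 5 symbols without repetition: 5 × 4 = 20.
Total: 5 × 20 = 100.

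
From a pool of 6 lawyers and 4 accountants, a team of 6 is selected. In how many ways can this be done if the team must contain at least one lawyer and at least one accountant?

Total 6-person selections from all 10: C(10,6) = 210.
Subtract selections that omit an entire group: no lawyers → C(4,6) = 0; no accountants → C(6,6) = 1.
Both groups omitted at once is impossible, so 210 − 1 = 209.

209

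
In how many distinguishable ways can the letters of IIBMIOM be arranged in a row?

Letter multiplicities in IIBMIOM: B×1, I×3, M×2, O×1.
Dividing 7! = 5040 by 3!·2! = 12 for the repeated letters gives 420.

420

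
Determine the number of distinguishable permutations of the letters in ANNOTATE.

5040

Letter multiplicities in ANNOTATE: A×2, E×1, N×2, O×1, T×2.
So there are 8! / (2!·2!·2!) = 5040 distinguishable arrangements.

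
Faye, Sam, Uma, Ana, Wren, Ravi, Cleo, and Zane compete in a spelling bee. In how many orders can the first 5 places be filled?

There are 8 choices for 1st place, 7 for 2nd, and so on down to 4 for position 5.
That gives 8 × 7 × 6 × 5 × 4 = 6720.

6720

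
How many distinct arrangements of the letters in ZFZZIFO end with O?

60

With the last slot taken by O, it remains to arrange the other 6 letters (ZFZZIF).
Those 6 letters have F appearing twice and Z appearing 3 times, giving (6)!/(3!·2!) = 60.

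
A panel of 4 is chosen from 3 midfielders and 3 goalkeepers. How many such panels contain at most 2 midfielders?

12

Split by how many midfielders are chosen (0 through 2).
Sum: C(3,0)·C(3,4) + C(3,1)·C(3,3) + C(3,2)·C(3,2) = 0 + 3 + 9 = 12.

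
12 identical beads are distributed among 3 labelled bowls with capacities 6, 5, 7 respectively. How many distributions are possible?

27

By stars and bars, unrestricted non-negative solutions to x_1+…+x_3 = 12 number C(12+2,2) = 91.
Subtract solutions that violate a single cap (substitute x_i' = x_i − (cap_i+1)): x_1 ≥ 7 gives C(7,2) = 21; x_2 ≥ 6 gives C(8,2) = 28; x_3 ≥ 8 gives C(6,2) = 15. Together 64.
No two caps can be exceeded simultaneously, so the pair terms are all 0.
By inclusion–exclusion the count is 91 − 64 + 0 = 27.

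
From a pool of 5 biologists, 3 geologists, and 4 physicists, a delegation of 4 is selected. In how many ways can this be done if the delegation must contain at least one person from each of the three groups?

Unrestricted: C(12,4) = 495 ways to pick any 4 of the 12.
Selections missing a whole group: no biologists → C(7,4) = 35; no geologists → C(9,4) = 126; no physicists → C(8,4) = 70.
Add back selections omitting two groups (i.e. drawn from a single group): C(5,4) + C(3,4) + C(4,4) = 6.
By inclusion–exclusion: 495 − 231 + 6 = 270.

270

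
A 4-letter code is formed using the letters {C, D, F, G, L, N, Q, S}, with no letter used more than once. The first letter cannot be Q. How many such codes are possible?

The first letter has 8−1 = 7 choices (anything except Q).
The remaining 3 letters are filled from the other 7 symbols without repetition: 7 × 6 × 5 = 210.
Total: 7 × 210 = 1470.

1470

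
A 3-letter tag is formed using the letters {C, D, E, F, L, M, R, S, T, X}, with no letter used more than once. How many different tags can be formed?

This is a permutation of 3 out of 10: P(10,3) = 10!/7!.
That product is 10 × 9 × 8 = 720.

720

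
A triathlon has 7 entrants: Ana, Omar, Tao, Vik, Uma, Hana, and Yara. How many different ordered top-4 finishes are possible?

There are 7 choices for 1st place, 6 for 2nd, and so on down to 4 for position 4.
That gives 7 × 6 × 5 × 4 = 840.

840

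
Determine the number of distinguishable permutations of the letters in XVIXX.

Letter multiplicities in XVIXX: I×1, V×1, X×3.
The number of distinct arrangements is 5!/(3!) = 120/6 = 20.

20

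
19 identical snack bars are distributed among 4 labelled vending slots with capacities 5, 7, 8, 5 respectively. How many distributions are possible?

By stars and bars, unrestricted non-negative solutions to x_1+…+x_4 = 19 number C(19+3,3) = 1540.
Subtract solutions that violate a single cap (substitute x_i' = x_i − (cap_i+1)): x_1 ≥ 6 gives C(16,3) = 560; x_2 ≥ 8 gives C(14,3) = 364; x_3 ≥ 9 gives C(13,3) = 286; x_4 ≥ 6 gives C(16,3) = 560. Together 1770.
Add back pairs where two caps are both exceeded: 56 + 35 + 120 + 10 + 56 + 35 = 312.
By inclusion–exclusion the count is 1540 − 1770 + 312 = 82.

82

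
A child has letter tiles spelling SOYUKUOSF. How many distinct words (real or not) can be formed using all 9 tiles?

Letter multiplicities in SOYUKUOSF: F×1, K×1, O×2, S×2, U×2, Y×1.
So there are 9! / (2!·2!·2!) = 45360 distinguishable arrangements.

45360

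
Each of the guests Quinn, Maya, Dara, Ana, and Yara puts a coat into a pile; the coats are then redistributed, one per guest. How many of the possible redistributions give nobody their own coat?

Let Aᵢ be the assignments in which guest i gets their own coat. We want the size of the complement of A₁∪…∪A_5.
By inclusion–exclusion this is Σ_{j=0}^{5} (−1)^j C(5,j)·(5−j)!.
Computing: 120 − 120 + 60 − 20 + 5 − 1 = 44.

44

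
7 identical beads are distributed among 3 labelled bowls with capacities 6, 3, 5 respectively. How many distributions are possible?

22

By stars and bars, unrestricted non-negative solutions to x_1+…+x_3 = 7 number C(7+2,2) = 36.
Subtract solutions that violate a single cap (substitute x_i' = x_i − (cap_i+1)): x_1 ≥ 7 gives C(2,2) = 1; x_2 ≥ 4 gives C(5,2) = 10; x_3 ≥ 6 gives C(3,2) = 3. Together 14.
No two caps can be exceeded simultaneously, so the pair terms are all 0.
By inclusion–exclusion the count is 36 − 14 + 0 = 22.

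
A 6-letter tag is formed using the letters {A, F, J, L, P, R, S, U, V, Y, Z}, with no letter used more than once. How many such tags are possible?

This is a permutation of 6 out of 11: P(11,6) = 11!/5!.
That product is 11 × 10 × 9 × 8 × 7 × 6 = 332640.

332640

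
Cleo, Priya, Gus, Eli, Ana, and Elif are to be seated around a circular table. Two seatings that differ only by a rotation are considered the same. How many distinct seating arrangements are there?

120

Fix one person's seat to break rotational symmetry; the remaining 5 people can be arranged in (5)! = 120 ways.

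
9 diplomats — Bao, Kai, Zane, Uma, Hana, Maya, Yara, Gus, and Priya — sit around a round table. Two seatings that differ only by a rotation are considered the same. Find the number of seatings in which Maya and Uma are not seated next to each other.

30240

All circular seatings of 9 people number (8)! = 40320.
Those with Maya next to Uma: fuse the pair into one unit and seat 8 units around a circle — 2·(7)! = 10080.
Subtracting, 40320 − 10080 = 30240.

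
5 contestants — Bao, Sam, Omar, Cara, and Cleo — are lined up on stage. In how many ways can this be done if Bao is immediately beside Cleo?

48

Place the 3 others and the Bao-Cleo pair as 4 objects in a line; the pair has 2 internal arrangements.
So the count is 2·(4)! = 48.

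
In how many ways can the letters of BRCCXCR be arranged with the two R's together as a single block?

120

Treat the 2 copies of R as a single block. The multiset to arrange is then {RR, B, C, C, C, X}, 6 items in all.
That gives (6)!/(3!) = 120 arrangements.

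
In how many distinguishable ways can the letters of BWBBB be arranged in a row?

5

BWBBB has 5 letters with B appearing 4 times.
The number of distinct arrangements is 5!/(4!) = 120/24 = 5.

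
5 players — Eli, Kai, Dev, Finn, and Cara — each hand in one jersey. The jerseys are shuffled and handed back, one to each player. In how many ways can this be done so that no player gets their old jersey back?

44

Count assignments avoiding every fixed point. For any j of the 5 players fixed to their old jersey, the other 5−j can be arranged in (5−j)! ways.
By inclusion–exclusion this is Σ_{j=0}^{5} (−1)^j C(5,j)·(5−j)!.
Computing: 120 − 120 + 60 − 20 + 5 − 1 = 44.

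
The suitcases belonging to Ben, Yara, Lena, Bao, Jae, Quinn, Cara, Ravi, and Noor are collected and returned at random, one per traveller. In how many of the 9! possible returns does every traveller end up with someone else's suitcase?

133496

This is the derangement count D_9: permutations of 9 items with no fixed point.
By inclusion–exclusion this is Σ_{j=0}^{9} (−1)^j C(9,j)·(9−j)!.
Computing: 362880 − 362880 + 181440 − 60480 + 15120 − 3024 + 504 − 72 + 9 − 1 = 133496.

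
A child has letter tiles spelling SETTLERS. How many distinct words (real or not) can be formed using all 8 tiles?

The 8 letters of SETTLERS have repeats: E appearing twice, S appearing twice, and T appearing twice.
Dividing 8! = 40320 by 2!·2!·2! = 8 for the repeated letters gives 5040.

5040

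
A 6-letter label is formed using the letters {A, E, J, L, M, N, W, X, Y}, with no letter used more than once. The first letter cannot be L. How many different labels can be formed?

53760

The first letter has 9−1 = 8 choices (anything except L).
The remaining 5 letters are filled from the other 8 symbols without repetition: 8 × 7 × 6 × 5 × 4 = 6720.
Total: 8 × 6720 = 53760.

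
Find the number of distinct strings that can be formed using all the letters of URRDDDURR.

1260

Letter multiplicities in URRDDDURR: D×3, R×4, U×2.
Dividing 9! = 362880 by 4!·3!·2! = 288 for the repeated letters gives 1260.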